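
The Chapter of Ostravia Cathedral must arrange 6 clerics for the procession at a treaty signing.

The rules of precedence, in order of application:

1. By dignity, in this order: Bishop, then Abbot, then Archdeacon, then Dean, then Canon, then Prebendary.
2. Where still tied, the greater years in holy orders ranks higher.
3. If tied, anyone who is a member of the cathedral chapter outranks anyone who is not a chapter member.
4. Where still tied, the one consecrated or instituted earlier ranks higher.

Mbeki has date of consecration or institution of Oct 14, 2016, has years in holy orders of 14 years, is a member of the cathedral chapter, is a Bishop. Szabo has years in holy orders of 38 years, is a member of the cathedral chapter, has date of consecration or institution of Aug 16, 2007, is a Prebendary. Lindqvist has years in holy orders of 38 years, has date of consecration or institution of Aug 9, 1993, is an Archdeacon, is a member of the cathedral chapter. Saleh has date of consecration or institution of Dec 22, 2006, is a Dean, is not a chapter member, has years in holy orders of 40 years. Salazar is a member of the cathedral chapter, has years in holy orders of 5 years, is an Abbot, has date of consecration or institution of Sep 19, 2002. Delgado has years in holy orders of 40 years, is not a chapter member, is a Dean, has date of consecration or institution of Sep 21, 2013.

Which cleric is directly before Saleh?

By dignity: Mbeki (Bishop); then Salazar (Abbot); then Lindqvist (Archdeacon); then Saleh and Delgado (Dean); then Szabo (Prebendary).
Saleh and Delgado both have years in holy orders 40 years, so the next rule applies.
Saleh and Delgado are each not a chapter member, so the next rule applies.
Among Saleh and Delgado, by date of consecration or institution (earlier first): Saleh (Dec 22, 2006) before Delgado (Sep 21, 2013).
Order: Mbeki, Salazar, Lindqvist, Saleh, Delgado, Szabo.

Lindqvist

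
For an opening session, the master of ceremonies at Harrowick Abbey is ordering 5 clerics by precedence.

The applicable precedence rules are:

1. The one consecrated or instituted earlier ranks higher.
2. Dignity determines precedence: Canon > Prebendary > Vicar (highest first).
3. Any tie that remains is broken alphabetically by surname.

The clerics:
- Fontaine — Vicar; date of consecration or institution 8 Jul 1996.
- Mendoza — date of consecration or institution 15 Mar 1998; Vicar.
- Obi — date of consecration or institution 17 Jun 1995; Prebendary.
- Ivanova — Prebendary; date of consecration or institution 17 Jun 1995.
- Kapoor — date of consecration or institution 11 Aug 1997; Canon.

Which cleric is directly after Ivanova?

By date of consecration or institution (earlier first): Ivanova and Obi (both 17 Jun 1995); then Fontaine (8 Jul 1996); then Kapoor (11 Aug 1997); then Mendoza (15 Mar 1998).
Ivanova and Obi are each Prebendary, so the next rule applies.
Among Ivanova and Obi, alphabetically by surname: Ivanova before Obi.
Order: Ivanova, Obi, Fontaine, Kapoor, Mendoza.

Obi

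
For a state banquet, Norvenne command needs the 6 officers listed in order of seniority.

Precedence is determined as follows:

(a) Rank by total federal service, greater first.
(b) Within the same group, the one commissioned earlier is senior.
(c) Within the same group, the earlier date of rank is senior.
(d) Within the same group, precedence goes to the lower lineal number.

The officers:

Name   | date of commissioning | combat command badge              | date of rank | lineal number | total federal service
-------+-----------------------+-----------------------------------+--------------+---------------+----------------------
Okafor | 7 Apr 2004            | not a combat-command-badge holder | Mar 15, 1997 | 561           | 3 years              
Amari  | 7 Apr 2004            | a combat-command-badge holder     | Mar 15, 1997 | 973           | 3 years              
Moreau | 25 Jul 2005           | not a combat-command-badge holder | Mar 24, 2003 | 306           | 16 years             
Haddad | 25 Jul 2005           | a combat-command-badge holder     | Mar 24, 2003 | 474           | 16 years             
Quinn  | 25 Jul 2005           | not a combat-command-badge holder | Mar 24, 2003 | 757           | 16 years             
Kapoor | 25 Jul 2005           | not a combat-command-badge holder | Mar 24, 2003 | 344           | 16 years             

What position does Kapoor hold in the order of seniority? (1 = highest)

2

By total federal service (higher first): Moreau, Kapoor, Haddad and Quinn (each 16 years); then Okafor and Amari (both 3 years).
Moreau, Kapoor, Haddad and Quinn all have date of commissioning 25 Jul 2005, so the next rule applies.
Moreau, Kapoor, Haddad and Quinn all have date of rank Mar 24, 2003, so the next rule applies.
Among Moreau, Kapoor, Haddad and Quinn, by lineal number (lower first): Moreau (306) before Kapoor (344) before Haddad (474) before Quinn (757).
Okafor and Amari both have date of commissioning 7 Apr 2004, so the next rule applies.
Okafor and Amari both have date of rank Mar 15, 1997, so the next rule applies.
Among Okafor and Amari, by lineal number (lower first): Okafor (561) before Amari (973).
Order: Moreau, Kapoor, Haddad, Quinn, Okafor, Amari. So position 2.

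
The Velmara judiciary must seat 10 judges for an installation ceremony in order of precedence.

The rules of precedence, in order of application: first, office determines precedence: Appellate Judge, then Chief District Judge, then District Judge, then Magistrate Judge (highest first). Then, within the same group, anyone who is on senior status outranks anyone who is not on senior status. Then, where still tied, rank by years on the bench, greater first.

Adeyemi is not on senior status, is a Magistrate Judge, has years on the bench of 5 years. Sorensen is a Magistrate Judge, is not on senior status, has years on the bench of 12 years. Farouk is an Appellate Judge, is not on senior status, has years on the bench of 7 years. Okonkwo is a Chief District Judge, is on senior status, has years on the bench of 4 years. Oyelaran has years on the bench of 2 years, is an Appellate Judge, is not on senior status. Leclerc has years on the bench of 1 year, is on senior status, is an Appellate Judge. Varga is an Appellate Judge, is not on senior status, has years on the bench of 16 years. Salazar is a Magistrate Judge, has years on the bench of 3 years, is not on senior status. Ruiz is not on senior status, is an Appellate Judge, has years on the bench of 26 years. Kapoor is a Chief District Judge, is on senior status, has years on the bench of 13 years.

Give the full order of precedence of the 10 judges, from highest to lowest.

By office: Leclerc, Ruiz, Varga, Farouk and Oyelaran (Appellate Judge); then Kapoor and Okonkwo (Chief District Judge); then Sorensen, Adeyemi and Salazar (Magistrate Judge).
Among Leclerc, Ruiz, Varga, Farouk and Oyelaran, on senior status before not on senior status: Leclerc (on senior status) before Ruiz, Varga, Farouk and Oyelaran (not on senior status).
Among Ruiz, Varga, Farouk and Oyelaran, by years on the bench (higher first): Ruiz (26 years) before Varga (16 years) before Farouk (7 years) before Oyelaran (2 years).
Kapoor and Okonkwo are each on senior status, so the next rule applies.
Among Kapoor and Okonkwo, by years on the bench (higher first): Kapoor (13 years) before Okonkwo (4 years).
Sorensen, Adeyemi and Salazar are each not on senior status, so the next rule applies.
Among Sorensen, Adeyemi and Salazar, by years on the bench (higher first): Sorensen (12 years) before Adeyemi (5 years) before Salazar (3 years).
Full order: Leclerc, Ruiz, Varga, Farouk, Oyelaran, Kapoor, Okonkwo, Sorensen, Adeyemi, Salazar.

Leclerc, Ruiz, Varga, Farouk, Oyelaran, Kapoor, Okonkwo, Sorensen, Adeyemi, Salazar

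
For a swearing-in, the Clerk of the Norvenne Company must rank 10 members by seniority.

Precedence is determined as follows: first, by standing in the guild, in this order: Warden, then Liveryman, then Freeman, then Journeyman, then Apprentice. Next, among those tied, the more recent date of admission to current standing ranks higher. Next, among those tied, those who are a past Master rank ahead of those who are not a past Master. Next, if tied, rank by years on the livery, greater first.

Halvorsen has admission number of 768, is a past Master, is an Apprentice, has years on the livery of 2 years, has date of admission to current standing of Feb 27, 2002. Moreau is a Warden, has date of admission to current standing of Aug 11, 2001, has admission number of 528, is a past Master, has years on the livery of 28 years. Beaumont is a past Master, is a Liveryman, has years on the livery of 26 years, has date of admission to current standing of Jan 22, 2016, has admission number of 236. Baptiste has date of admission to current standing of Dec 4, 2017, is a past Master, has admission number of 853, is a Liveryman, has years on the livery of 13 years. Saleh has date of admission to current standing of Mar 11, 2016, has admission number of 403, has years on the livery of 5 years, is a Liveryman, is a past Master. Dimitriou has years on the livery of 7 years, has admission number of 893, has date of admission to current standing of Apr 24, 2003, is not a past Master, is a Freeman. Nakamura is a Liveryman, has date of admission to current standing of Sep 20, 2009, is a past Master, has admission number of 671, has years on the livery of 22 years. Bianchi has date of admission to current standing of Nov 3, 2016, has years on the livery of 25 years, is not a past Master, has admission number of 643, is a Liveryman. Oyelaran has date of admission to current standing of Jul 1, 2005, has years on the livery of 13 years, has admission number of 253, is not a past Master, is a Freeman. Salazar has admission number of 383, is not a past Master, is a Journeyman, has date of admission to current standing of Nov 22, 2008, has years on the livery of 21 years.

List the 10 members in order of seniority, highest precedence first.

Moreau, Baptiste, Bianchi, Saleh, Beaumont, Nakamura, Oyelaran, Dimitriou, Salazar, Halvorsen

By standing in the guild: Moreau (Warden); then Baptiste, Bianchi, Saleh, Beaumont and Nakamura (Liveryman); then Oyelaran and Dimitriou (Freeman); then Salazar (Journeyman); then Halvorsen (Apprentice).
Among Baptiste, Bianchi, Saleh, Beaumont and Nakamura, by date of admission to current standing (later first): Baptiste (Dec 4, 2017) before Bianchi (Nov 3, 2016) before Saleh (Mar 11, 2016) before Beaumont (Jan 22, 2016) before Nakamura (Sep 20, 2009).
Among Oyelaran and Dimitriou, by date of admission to current standing (later first): Oyelaran (Jul 1, 2005) before Dimitriou (Apr 24, 2003).
Full order: Moreau, Baptiste, Bianchi, Saleh, Beaumont, Nakamura, Oyelaran, Dimitriou, Salazar, Halvorsen.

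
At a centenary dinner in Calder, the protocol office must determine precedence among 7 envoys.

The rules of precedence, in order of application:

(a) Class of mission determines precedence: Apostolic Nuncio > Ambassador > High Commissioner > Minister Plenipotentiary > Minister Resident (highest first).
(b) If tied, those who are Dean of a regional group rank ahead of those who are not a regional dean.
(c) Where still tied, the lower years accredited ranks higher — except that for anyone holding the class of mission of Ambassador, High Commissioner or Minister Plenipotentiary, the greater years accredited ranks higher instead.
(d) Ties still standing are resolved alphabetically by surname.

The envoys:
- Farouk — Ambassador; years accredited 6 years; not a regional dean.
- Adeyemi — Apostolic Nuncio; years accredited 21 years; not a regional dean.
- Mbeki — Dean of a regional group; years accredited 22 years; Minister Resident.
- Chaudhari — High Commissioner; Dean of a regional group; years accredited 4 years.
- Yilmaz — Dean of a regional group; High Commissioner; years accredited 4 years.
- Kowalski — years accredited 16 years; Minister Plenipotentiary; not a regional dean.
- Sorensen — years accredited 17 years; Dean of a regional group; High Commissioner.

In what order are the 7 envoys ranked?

Adeyemi, Farouk, Sorensen, Chaudhari, Yilmaz, Kowalski, Mbeki

By class of mission: Adeyemi (Apostolic Nuncio); then Farouk (Ambassador); then Sorensen, Chaudhari and Yilmaz (High Commissioner); then Kowalski (Minister Plenipotentiary); then Mbeki (Minister Resident).
Sorensen, Chaudhari and Yilmaz are each Dean of a regional group, so the next rule applies.
Among Sorensen, Chaudhari and Yilmaz, by years accredited (higher first) (reversed rule for this group): Sorensen (17 years) before Chaudhari and Yilmaz (4 years).
Among Chaudhari and Yilmaz, alphabetically by surname: Chaudhari before Yilmaz.
Full order: Adeyemi, Farouk, Sorensen, Chaudhari, Yilmaz, Kowalski, Mbeki.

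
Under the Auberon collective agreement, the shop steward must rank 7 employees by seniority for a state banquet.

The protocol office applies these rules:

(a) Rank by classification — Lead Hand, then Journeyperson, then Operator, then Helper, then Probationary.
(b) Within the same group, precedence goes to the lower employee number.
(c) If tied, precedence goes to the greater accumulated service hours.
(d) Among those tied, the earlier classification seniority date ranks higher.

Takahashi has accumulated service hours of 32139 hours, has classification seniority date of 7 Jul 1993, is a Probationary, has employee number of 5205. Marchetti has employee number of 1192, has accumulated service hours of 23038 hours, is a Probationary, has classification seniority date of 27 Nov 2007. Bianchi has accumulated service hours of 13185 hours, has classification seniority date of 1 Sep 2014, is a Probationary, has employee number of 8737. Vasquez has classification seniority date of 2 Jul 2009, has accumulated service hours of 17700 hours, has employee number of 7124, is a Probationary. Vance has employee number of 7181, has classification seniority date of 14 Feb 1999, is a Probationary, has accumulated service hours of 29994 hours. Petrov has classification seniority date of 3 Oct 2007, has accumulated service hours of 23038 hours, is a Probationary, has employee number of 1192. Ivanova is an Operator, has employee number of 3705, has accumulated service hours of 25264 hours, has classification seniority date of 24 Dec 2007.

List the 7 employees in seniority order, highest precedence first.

By classification: Ivanova (Operator); then Petrov, Marchetti, Takahashi, Vasquez, Vance and Bianchi (Probationary).
Among Petrov, Marchetti, Takahashi, Vasquez, Vance and Bianchi, by employee number (lower first): Petrov and Marchetti (1192) before Takahashi (5205) before Vasquez (7124) before Vance (7181) before Bianchi (8737).
Petrov and Marchetti both have accumulated service hours 23038 hours, so the next rule applies.
Among Petrov and Marchetti, by classification seniority date (earlier first): Petrov (3 Oct 2007) before Marchetti (27 Nov 2007).
Full order: Ivanova, Petrov, Marchetti, Takahashi, Vasquez, Vance, Bianchi.

Ivanova, Petrov, Marchetti, Takahashi, Vasquez, Vance, Bianchi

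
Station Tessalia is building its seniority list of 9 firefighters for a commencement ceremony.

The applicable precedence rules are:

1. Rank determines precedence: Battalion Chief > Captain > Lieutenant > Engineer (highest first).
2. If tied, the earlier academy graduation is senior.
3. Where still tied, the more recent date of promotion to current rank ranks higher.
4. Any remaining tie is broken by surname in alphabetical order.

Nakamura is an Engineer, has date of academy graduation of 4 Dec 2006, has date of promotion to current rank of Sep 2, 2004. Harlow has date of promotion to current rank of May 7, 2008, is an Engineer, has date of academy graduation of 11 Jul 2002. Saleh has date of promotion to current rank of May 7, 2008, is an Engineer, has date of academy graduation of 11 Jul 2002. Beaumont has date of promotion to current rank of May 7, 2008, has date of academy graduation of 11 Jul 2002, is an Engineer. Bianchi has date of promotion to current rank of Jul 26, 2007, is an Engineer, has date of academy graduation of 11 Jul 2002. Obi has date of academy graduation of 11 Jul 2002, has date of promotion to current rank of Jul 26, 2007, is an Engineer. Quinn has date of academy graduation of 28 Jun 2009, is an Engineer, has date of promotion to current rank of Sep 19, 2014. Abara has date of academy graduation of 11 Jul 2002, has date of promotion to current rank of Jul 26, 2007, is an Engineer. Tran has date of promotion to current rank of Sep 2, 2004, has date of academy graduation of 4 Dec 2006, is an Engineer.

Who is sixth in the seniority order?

By rank: Beaumont, Harlow, Saleh, Abara, Bianchi, Obi, Nakamura, Tran and Quinn (Engineer).
Among Beaumont, Harlow, Saleh, Abara, Bianchi, Obi, Nakamura, Tran and Quinn, by date of academy graduation (earlier first): Beaumont, Harlow, Saleh, Abara, Bianchi and Obi (11 Jul 2002) before Nakamura and Tran (4 Dec 2006) before Quinn (28 Jun 2009).
Among Beaumont, Harlow, Saleh, Abara, Bianchi and Obi, by date of promotion to current rank (later first): Beaumont, Harlow and Saleh (May 7, 2008) before Abara, Bianchi and Obi (Jul 26, 2007).
Among Beaumont, Harlow and Saleh, alphabetically by surname: Beaumont before Harlow before Saleh.
Among Abara, Bianchi and Obi, alphabetically by surname: Abara before Bianchi before Obi.
Nakamura and Tran both have date of promotion to current rank Sep 2, 2004, so the next rule applies.
Among Nakamura and Tran, alphabetically by surname: Nakamura before Tran.
Order: Beaumont, Harlow, Saleh, Abara, Bianchi, Obi, Nakamura, Tran, Quinn.

Obi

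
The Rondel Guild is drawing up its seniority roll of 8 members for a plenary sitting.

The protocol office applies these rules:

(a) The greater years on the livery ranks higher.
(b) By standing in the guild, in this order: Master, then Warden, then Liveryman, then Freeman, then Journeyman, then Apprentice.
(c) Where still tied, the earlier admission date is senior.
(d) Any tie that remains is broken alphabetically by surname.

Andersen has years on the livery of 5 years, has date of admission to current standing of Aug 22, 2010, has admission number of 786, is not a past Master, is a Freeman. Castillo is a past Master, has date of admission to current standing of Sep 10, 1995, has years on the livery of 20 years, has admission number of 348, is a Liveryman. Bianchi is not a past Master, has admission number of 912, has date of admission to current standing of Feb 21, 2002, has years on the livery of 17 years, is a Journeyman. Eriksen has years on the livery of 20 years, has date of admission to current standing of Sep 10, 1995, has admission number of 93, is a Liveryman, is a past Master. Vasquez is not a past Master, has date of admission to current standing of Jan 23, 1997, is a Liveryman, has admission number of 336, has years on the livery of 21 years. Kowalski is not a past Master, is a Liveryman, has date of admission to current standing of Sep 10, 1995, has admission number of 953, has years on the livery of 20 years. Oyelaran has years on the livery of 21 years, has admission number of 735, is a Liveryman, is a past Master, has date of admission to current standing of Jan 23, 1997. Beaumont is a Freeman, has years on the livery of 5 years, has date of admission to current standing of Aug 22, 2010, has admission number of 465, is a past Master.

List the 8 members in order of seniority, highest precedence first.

Oyelaran, Vasquez, Castillo, Eriksen, Kowalski, Bianchi, Andersen, Beaumont

By years on the livery (higher first): Oyelaran and Vasquez (both 21 years); then Castillo, Eriksen and Kowalski (each 20 years); then Bianchi (17 years); then Andersen and Beaumont (both 5 years).
Oyelaran and Vasquez are each Liveryman, so the next rule applies.
Oyelaran and Vasquez both have date of admission to current standing Jan 23, 1997, so the next rule applies.
Among Oyelaran and Vasquez, alphabetically by surname: Oyelaran before Vasquez.
Castillo, Eriksen and Kowalski are each Liveryman, so the next rule applies.
Castillo, Eriksen and Kowalski all have date of admission to current standing Sep 10, 1995, so the next rule applies.
Among Castillo, Eriksen and Kowalski, alphabetically by surname: Castillo before Eriksen before Kowalski.
Andersen and Beaumont are each Freeman, so the next rule applies.
Andersen and Beaumont both have date of admission to current standing Aug 22, 2010, so the next rule applies.
Among Andersen and Beaumont, alphabetically by surname: Andersen before Beaumont.
Full order: Oyelaran, Vasquez, Castillo, Eriksen, Kowalski, Bianchi, Andersen, Beaumont.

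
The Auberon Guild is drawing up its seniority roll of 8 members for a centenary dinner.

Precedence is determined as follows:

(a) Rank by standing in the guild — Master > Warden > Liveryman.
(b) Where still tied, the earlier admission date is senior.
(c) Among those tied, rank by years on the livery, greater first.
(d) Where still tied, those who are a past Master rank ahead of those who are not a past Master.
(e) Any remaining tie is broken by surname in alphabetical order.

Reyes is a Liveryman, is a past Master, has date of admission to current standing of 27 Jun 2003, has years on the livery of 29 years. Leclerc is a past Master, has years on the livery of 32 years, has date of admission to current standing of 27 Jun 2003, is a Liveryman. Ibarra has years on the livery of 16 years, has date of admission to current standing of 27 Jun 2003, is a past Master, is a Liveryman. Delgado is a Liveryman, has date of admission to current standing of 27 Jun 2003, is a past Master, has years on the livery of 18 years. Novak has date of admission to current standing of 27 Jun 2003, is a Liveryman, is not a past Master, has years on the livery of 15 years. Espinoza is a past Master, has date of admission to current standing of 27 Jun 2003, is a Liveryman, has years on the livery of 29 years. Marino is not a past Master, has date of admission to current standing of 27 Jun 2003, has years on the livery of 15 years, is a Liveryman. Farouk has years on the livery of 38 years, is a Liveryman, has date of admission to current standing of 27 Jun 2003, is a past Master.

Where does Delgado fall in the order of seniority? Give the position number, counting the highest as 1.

By standing in the guild: Farouk, Leclerc, Espinoza, Reyes, Delgado, Ibarra, Marino and Novak (Liveryman).
Farouk, Leclerc, Espinoza, Reyes, Delgado, Ibarra, Marino and Novak all have date of admission to current standing 27 Jun 2003, so the next rule applies.
Among Farouk, Leclerc, Espinoza, Reyes, Delgado, Ibarra, Marino and Novak, by years on the livery (higher first): Farouk (38 years) before Leclerc (32 years) before Espinoza and Reyes (29 years) before Delgado (18 years) before Ibarra (16 years) before Marino and Novak (15 years).
Espinoza and Reyes are each a past Master, so the next rule applies.
Among Espinoza and Reyes, alphabetically by surname: Espinoza before Reyes.
Marino and Novak are each not a past Master, so the next rule applies.
Among Marino and Novak, alphabetically by surname: Marino before Novak.
Order: Farouk, Leclerc, Espinoza, Reyes, Delgado, Ibarra, Marino, Novak. So position 5.

5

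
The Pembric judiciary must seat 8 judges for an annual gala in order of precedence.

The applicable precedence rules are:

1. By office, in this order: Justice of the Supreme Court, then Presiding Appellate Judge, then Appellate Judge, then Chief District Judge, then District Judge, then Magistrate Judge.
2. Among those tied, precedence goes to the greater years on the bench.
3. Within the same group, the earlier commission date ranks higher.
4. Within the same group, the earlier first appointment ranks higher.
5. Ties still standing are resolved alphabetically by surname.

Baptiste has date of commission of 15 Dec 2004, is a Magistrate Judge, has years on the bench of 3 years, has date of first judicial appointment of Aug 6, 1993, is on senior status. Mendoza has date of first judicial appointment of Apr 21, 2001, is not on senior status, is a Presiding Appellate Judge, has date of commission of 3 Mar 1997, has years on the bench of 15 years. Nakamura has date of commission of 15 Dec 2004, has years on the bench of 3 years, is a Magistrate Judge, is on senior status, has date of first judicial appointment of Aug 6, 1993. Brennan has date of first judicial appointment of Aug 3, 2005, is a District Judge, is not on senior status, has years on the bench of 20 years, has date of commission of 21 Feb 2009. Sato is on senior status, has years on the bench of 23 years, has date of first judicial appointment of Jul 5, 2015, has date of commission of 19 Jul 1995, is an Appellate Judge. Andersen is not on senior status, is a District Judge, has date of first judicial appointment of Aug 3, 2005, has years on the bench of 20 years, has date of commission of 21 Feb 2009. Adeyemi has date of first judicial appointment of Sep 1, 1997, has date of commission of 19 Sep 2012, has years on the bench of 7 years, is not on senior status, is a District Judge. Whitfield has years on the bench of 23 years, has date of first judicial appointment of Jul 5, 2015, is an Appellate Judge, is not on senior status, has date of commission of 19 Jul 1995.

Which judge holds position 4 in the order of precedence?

Andersen

By office: Mendoza (Presiding Appellate Judge); then Sato and Whitfield (Appellate Judge); then Andersen, Brennan and Adeyemi (District Judge); then Baptiste and Nakamura (Magistrate Judge).
Sato and Whitfield both have years on the bench 23 years, so the next rule applies.
Sato and Whitfield both have date of commission 19 Jul 1995, so the next rule applies.
Sato and Whitfield both have date of first judicial appointment Jul 5, 2015, so the next rule applies.
Among Sato and Whitfield, alphabetically by surname: Sato before Whitfield.
Among Andersen, Brennan and Adeyemi, by years on the bench (higher first): Andersen and Brennan (20 years) before Adeyemi (7 years).
Andersen and Brennan both have date of commission 21 Feb 2009, so the next rule applies.
Andersen and Brennan both have date of first judicial appointment Aug 3, 2005, so the next rule applies.
Among Andersen and Brennan, alphabetically by surname: Andersen before Brennan.
Baptiste and Nakamura both have years on the bench 3 years, so the next rule applies.
Baptiste and Nakamura both have date of commission 15 Dec 2004, so the next rule applies.
Baptiste and Nakamura both have date of first judicial appointment Aug 6, 1993, so the next rule applies.
Among Baptiste and Nakamura, alphabetically by surname: Baptiste before Nakamura.
Order: Mendoza, Sato, Whitfield, Andersen, Brennan, Adeyemi, Baptiste, Nakamura.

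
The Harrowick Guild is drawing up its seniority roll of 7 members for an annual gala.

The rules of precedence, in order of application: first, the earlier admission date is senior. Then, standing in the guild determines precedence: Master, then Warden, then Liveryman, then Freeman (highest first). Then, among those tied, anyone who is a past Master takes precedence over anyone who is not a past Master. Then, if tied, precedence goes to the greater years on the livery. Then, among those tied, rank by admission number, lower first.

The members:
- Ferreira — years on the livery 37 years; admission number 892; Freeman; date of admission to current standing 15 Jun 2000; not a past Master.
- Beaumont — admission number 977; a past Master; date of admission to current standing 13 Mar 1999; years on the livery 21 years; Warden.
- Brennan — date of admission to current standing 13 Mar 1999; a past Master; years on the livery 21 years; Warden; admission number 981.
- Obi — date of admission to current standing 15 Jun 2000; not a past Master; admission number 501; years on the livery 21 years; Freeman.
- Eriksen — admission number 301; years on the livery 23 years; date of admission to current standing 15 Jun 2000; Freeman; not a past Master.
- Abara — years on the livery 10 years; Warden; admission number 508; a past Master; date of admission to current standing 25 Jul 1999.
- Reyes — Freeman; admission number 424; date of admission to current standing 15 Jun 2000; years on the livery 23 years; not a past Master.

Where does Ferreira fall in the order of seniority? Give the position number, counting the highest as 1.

4

By date of admission to current standing (earlier first): Beaumont and Brennan (both 13 Mar 1999); then Abara (25 Jul 1999); then Ferreira, Eriksen, Reyes and Obi (each 15 Jun 2000).
Beaumont and Brennan are each Warden, so the next rule applies.
Beaumont and Brennan are each a past Master, so the next rule applies.
Beaumont and Brennan both have years on the livery 21 years, so the next rule applies.
Among Beaumont and Brennan, by admission number (lower first): Beaumont (977) before Brennan (981).
Ferreira, Eriksen, Reyes and Obi are each Freeman, so the next rule applies.
Ferreira, Eriksen, Reyes and Obi are each not a past Master, so the next rule applies.
Among Ferreira, Eriksen, Reyes and Obi, by years on the livery (higher first): Ferreira (37 years) before Eriksen and Reyes (23 years) before Obi (21 years).
Among Eriksen and Reyes, by admission number (lower first): Eriksen (301) before Reyes (424).
Order: Beaumont, Brennan, Abara, Ferreira, Eriksen, Reyes, Obi. So position 4.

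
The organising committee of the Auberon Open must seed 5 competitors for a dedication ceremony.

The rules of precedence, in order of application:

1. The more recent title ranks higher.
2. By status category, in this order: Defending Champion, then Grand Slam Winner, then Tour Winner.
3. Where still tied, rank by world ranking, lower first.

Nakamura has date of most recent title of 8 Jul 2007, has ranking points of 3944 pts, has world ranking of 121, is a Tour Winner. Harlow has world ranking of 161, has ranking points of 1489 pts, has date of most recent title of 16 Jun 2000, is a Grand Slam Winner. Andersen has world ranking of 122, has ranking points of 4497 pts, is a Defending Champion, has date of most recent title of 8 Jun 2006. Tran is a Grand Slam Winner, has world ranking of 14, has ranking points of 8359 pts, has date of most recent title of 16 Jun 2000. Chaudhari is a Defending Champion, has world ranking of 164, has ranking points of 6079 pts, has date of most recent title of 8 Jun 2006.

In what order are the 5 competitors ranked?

By date of most recent title (later first): Nakamura (8 Jul 2007); then Andersen and Chaudhari (both 8 Jun 2006); then Tran and Harlow (both 16 Jun 2000).
Andersen and Chaudhari are each Defending Champion, so the next rule applies.
Among Andersen and Chaudhari, by world ranking (lower first): Andersen (122) before Chaudhari (164).
Tran and Harlow are each Grand Slam Winner, so the next rule applies.
Among Tran and Harlow, by world ranking (lower first): Tran (14) before Harlow (161).
Full order: Nakamura, Andersen, Chaudhari, Tran, Harlow.

Nakamura, Andersen, Chaudhari, Tran, Harlow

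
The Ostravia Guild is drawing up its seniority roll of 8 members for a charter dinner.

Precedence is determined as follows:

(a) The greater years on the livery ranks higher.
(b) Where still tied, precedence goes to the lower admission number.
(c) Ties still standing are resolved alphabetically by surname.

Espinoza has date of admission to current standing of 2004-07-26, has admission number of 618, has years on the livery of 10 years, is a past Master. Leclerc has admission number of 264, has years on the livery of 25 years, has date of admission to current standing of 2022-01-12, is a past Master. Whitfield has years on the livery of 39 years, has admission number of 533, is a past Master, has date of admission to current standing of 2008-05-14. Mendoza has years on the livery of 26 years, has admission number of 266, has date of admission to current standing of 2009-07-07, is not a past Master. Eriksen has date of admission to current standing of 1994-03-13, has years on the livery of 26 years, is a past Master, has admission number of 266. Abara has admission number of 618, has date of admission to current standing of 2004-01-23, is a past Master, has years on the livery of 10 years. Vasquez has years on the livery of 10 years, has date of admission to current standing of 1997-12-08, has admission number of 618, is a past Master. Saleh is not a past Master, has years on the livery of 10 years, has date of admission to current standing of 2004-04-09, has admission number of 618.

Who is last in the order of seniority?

Vasquez

By years on the livery (higher first): Whitfield (39 years); then Eriksen and Mendoza (both 26 years); then Leclerc (25 years); then Abara, Espinoza, Saleh and Vasquez (each 10 years).
Eriksen and Mendoza both have admission number 266, so the next rule applies.
Among Eriksen and Mendoza, alphabetically by surname: Eriksen before Mendoza.
Abara, Espinoza, Saleh and Vasquez all have admission number 618, so the next rule applies.
Among Abara, Espinoza, Saleh and Vasquez, alphabetically by surname: Abara before Espinoza before Saleh before Vasquez.
Order: Whitfield, Eriksen, Mendoza, Leclerc, Abara, Espinoza, Saleh, Vasquez.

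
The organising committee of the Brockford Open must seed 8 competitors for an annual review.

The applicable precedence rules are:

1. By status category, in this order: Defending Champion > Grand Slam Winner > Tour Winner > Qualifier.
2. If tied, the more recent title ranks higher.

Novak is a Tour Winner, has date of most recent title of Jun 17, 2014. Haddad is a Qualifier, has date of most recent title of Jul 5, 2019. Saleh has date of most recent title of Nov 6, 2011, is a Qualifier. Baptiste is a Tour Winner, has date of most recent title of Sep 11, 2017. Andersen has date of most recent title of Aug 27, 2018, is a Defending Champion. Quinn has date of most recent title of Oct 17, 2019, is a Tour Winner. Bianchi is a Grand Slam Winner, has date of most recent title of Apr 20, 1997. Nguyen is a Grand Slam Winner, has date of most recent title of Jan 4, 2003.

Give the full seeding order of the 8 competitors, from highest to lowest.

By status category: Andersen (Defending Champion); then Nguyen and Bianchi (Grand Slam Winner); then Quinn, Baptiste and Novak (Tour Winner); then Haddad and Saleh (Qualifier).
Among Nguyen and Bianchi, by date of most recent title (later first): Nguyen (Jan 4, 2003) before Bianchi (Apr 20, 1997).
Among Quinn, Baptiste and Novak, by date of most recent title (later first): Quinn (Oct 17, 2019) before Baptiste (Sep 11, 2017) before Novak (Jun 17, 2014).
Among Haddad and Saleh, by date of most recent title (later first): Haddad (Jul 5, 2019) before Saleh (Nov 6, 2011).
Full order: Andersen, Nguyen, Bianchi, Quinn, Baptiste, Novak, Haddad, Saleh.

Andersen, Nguyen, Bianchi, Quinn, Baptiste, Novak, Haddad, Saleh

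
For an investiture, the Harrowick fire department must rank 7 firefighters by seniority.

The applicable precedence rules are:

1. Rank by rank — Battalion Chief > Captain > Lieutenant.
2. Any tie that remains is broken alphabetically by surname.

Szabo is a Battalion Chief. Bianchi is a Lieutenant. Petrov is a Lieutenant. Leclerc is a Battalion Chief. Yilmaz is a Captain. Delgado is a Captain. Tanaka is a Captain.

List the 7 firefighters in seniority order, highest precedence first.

By rank: Leclerc and Szabo (Battalion Chief); then Delgado, Tanaka and Yilmaz (Captain); then Bianchi and Petrov (Lieutenant).
Among Leclerc and Szabo, alphabetically by surname: Leclerc before Szabo.
Among Delgado, Tanaka and Yilmaz, alphabetically by surname: Delgado before Tanaka before Yilmaz.
Among Bianchi and Petrov, alphabetically by surname: Bianchi before Petrov.
Full order: Leclerc, Szabo, Delgado, Tanaka, Yilmaz, Bianchi, Petrov.

Leclerc, Szabo, Delgado, Tanaka, Yilmaz, Bianchi, Petrov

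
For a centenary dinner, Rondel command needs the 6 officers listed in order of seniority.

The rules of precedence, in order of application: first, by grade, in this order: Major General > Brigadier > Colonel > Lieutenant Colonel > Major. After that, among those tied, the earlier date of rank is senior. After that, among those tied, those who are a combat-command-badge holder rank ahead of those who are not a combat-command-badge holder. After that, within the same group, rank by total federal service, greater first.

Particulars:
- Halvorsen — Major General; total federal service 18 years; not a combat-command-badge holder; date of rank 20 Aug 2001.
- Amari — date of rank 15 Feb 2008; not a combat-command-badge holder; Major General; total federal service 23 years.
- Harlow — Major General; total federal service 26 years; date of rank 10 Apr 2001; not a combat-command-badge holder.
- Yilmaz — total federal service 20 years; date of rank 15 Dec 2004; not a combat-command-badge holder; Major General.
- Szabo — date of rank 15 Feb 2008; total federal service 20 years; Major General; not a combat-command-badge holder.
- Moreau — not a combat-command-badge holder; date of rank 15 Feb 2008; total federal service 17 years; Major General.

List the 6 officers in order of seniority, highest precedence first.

By grade: Harlow, Halvorsen, Yilmaz, Amari, Szabo and Moreau (Major General).
Among Harlow, Halvorsen, Yilmaz, Amari, Szabo and Moreau, by date of rank (earlier first): Harlow (10 Apr 2001) before Halvorsen (20 Aug 2001) before Yilmaz (15 Dec 2004) before Amari, Szabo and Moreau (15 Feb 2008).
Amari, Szabo and Moreau are each not a combat-command-badge holder, so the next rule applies.
Among Amari, Szabo and Moreau, by total federal service (higher first): Amari (23 years) before Szabo (20 years) before Moreau (17 years).
Full order: Harlow, Halvorsen, Yilmaz, Amari, Szabo, Moreau.

Harlow, Halvorsen, Yilmaz, Amari, Szabo, Moreau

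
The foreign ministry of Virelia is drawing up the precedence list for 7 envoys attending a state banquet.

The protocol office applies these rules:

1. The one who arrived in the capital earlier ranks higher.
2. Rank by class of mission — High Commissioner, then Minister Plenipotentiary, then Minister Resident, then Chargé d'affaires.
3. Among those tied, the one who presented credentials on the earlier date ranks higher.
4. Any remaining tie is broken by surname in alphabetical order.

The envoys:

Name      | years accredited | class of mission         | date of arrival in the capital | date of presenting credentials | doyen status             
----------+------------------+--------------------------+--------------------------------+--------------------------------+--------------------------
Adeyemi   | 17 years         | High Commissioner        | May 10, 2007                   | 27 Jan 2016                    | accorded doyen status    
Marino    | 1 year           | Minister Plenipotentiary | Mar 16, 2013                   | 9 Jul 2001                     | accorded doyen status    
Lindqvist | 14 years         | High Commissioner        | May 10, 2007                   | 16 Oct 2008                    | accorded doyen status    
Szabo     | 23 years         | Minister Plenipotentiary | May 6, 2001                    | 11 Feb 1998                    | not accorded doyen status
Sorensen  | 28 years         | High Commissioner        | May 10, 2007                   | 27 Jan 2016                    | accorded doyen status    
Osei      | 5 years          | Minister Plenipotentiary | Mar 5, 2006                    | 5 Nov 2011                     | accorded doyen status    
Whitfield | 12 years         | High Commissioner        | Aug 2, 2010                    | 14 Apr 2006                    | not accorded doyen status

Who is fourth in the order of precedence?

By date of arrival in the capital (earlier first): Szabo (May 6, 2001); then Osei (Mar 5, 2006); then Lindqvist, Adeyemi and Sorensen (each May 10, 2007); then Whitfield (Aug 2, 2010); then Marino (Mar 16, 2013).
Lindqvist, Adeyemi and Sorensen are each High Commissioner, so the next rule applies.
Among Lindqvist, Adeyemi and Sorensen, by date of presenting credentials (earlier first): Lindqvist (16 Oct 2008) before Adeyemi and Sorensen (27 Jan 2016).
Among Adeyemi and Sorensen, alphabetically by surname: Adeyemi before Sorensen.
Order: Szabo, Osei, Lindqvist, Adeyemi, Sorensen, Whitfield, Marino.

Adeyemi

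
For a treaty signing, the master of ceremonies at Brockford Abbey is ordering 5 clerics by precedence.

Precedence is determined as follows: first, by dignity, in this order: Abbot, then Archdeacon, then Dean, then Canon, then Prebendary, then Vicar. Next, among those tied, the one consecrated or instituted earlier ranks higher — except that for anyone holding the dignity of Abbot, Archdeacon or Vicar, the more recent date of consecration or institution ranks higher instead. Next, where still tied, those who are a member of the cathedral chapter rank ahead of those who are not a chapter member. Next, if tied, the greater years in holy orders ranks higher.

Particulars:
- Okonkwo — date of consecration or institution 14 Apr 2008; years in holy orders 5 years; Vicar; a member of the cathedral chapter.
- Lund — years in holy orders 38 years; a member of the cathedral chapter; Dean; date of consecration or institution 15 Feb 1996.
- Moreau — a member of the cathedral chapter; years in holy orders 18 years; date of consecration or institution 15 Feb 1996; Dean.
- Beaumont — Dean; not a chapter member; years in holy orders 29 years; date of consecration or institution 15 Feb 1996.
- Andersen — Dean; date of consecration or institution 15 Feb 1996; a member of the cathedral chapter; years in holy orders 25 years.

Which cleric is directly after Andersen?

Moreau

By dignity: Lund, Andersen, Moreau and Beaumont (Dean); then Okonkwo (Vicar).
Lund, Andersen, Moreau and Beaumont all have date of consecration or institution 15 Feb 1996, so the next rule applies.
Among Lund, Andersen, Moreau and Beaumont, a member of the cathedral chapter before not a chapter member: Lund, Andersen and Moreau (a member of the cathedral chapter) before Beaumont (not a chapter member).
Among Lund, Andersen and Moreau, by years in holy orders (higher first): Lund (38 years) before Andersen (25 years) before Moreau (18 years).
Order: Lund, Andersen, Moreau, Beaumont, Okonkwo.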